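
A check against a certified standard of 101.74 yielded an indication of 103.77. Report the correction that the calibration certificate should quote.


Correction = standard - reading
= 101.74 - 103.77
= -2.0300

-2.0300


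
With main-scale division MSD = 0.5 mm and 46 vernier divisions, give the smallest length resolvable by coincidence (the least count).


LC = MSD / n_div
= 0.5 / 46
= 0.0109

0.0109


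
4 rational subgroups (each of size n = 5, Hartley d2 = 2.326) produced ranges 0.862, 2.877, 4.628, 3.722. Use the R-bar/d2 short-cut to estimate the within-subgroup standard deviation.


R_bar = (0.862 + 2.877 + 4.628 + 3.722) / 4
R_bar = 12.089 / 4 = 3.02225
sigma_hat = R_bar / d2 = 3.02225 / 2.326 = 1.2993

1.2993


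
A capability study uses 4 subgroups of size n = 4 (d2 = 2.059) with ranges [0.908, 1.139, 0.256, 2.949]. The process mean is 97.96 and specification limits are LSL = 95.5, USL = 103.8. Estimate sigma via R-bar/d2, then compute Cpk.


R_bar = (0.908 + 1.139 + 0.256 + 2.949) / 4 = 1.313
sigma = R_bar / d2 = 1.313 / 2.059 = 0.6376882
Cp = (USL - LSL)/(6*sigma) = (103.8 - 95.5)/(6*0.6376882) = 2.1693
Cpu = (103.8 - 97.96)/(3*0.6376882) = 3.0527
Cpl = (97.96 - 95.5)/(3*0.6376882) = 1.2859
Cpk = min(Cpu, Cpl) = 1.2859

1.2859


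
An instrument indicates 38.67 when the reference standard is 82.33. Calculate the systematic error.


Systematic error = measured - true
= 38.67 - 82.33
= -43.6600

-43.6600


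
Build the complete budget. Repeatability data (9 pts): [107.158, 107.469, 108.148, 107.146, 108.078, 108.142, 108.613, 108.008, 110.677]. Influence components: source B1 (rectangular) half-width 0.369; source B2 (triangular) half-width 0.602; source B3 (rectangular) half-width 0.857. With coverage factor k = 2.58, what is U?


mean = (107.158 + 107.469 + 108.148 + 107.146 + 108.078 + 108.142 + 108.613 + 108.008 + 110.677) / 9 = 108.1598889
s = sqrt(sum((x - mean)^2)/(n-1)) = 1.0653916
u_A = s / sqrt(n) = 1.0653916 / sqrt(9) = 0.35513053
u_B1 = 0.369 / sqrt(3) = 0.21304225
u_B2 = 0.602 / sqrt(6) = 0.24576547
u_B3 = 0.857 / sqrt(3) = 0.49478918
uc = sqrt(0.35513053^2 + 0.21304225^2 + 0.24576547^2 + 0.49478918^2) = 0.69045035
U = k * uc = 2.58 * 0.69045035
U = 1.7814

1.7814


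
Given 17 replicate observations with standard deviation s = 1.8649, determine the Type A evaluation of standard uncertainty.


u_A = s / sqrt(n)
u_A = 1.8649 / sqrt(17)
u_A = 1.8649 / 4.1231056
u_A = 0.4523

0.4523


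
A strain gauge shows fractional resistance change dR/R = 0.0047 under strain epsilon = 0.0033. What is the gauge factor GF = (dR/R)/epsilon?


GF = (dR/R) / epsilon
= 0.0047 / 0.0033
= 1.4242

1.4242


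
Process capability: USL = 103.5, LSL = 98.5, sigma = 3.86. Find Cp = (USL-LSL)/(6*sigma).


Cp = (USL - LSL) / (6 * sigma)
= (103.5 - 98.5) / (6 * 3.86)
= 5.0000 / 23.1600
= 0.2159

0.2159


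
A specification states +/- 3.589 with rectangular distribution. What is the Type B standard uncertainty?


u_B = half_width / sqrt(3)
u_B = 3.589 / 1.7320508
u_B = 2.0721

2.0721


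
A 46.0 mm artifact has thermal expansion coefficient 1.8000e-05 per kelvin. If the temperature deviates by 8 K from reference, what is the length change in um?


dL = L * alpha * dT
= 46.0 * 1.8000e-05 * 8
= 0.0066240 mm
dL_um = 0.0066240 * 1000 = 6.6240 um

6.6240


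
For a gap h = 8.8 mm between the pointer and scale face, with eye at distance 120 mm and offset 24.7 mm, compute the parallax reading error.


error = h * offset / d
= 8.8 * 24.7 / 120
= 1.8113

1.8113


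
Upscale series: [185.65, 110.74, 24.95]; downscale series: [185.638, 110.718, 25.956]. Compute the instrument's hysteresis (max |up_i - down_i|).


|185.65 - 185.638| = 0.0120
|110.74 - 110.718| = 0.0220
|24.95 - 25.956| = 1.0060
hysteresis = max(diffs) = 1.0060

1.0060


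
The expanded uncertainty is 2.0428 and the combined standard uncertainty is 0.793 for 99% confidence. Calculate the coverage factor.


k = U / uc
k = 2.0428 / 0.793
k = 2.576

2.576


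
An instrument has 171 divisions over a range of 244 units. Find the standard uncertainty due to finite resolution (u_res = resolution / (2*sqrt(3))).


resolution = range / divisions
resolution = 244 / 171 = 1.4269006
u_res = resolution / (2*sqrt(3))
u_res = 1.4269006 / 3.4641016
u_res = 0.4119

0.4119


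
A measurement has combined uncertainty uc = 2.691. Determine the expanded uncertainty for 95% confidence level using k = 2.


U = k * uc
U = 2 * 2.691
U = 5.3820

5.3820


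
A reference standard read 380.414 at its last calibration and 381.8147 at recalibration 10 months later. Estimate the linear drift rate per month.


rate = (v2 - v1) / months
= (381.8147 - 380.414) / 10
= 1.4007 / 10
= 0.1401

0.1401


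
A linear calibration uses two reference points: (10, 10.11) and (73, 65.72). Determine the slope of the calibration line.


slope = (y2 - y1) / (x2 - x1)
= (65.72 - 10.11) / (73 - 10)
= 55.6100 / 63
= 0.8827

0.8827


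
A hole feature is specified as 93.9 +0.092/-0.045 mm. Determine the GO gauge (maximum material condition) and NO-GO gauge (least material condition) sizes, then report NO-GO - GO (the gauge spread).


GO = nominal - lower_tol (smallest hole = maximum material condition)
GO = 93.9 - 0.045 = 93.855
NO-GO = nominal + upper_tol (largest hole = least material condition)
NO-GO = 93.9 + 0.092 = 93.992
spread = NO-GO - GO = 93.992 - 93.855 = 0.1370

0.1370


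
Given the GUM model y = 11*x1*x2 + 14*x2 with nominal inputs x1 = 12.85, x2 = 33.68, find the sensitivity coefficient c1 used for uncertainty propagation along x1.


y = 11*x1*x2 + 14*x2
dy/dx1 = 11*x2
Evaluate at x2 = 33.68: c1 = 11 * 33.68
c1 = 370.4800

370.4800


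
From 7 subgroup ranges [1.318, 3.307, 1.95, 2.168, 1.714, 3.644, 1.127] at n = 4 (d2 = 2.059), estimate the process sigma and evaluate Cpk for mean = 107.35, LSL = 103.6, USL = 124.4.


R_bar = (1.318 + 3.307 + 1.95 + 2.168 + 1.714 + 3.644 + 1.127) / 7 = 2.1754286
sigma = R_bar / d2 = 2.1754286 / 2.059 = 1.0565462
Cp = (USL - LSL)/(6*sigma) = (124.4 - 103.6)/(6*1.0565462) = 3.2811
Cpu = (124.4 - 107.35)/(3*1.0565462) = 5.3792
Cpl = (107.35 - 103.6)/(3*1.0565462) = 1.1831
Cpk = min(Cpu, Cpl) = 1.1831

1.1831


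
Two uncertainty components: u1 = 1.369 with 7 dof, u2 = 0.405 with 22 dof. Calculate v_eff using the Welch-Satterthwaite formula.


uc = sqrt(u1^2 + u2^2) = sqrt(1.369^2 + 0.405^2) = 1.4276505
v_eff = uc^4 / (u1^4/v1 + u2^4/v2)
= 1.4276505^4 / (1.369^4/7 + 0.405^4/22)
= 4.154202 / 0.5030057
v_eff = 8.2588

8.2588


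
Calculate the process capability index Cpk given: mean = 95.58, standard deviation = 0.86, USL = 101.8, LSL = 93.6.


Cpu = (USL - mean) / (3*sigma) = (101.8 - 95.58) / (3*0.86) = 2.4109
Cpl = (mean - LSL) / (3*sigma) = (95.58 - 93.6) / (3*0.86) = 0.7674
Cpk = min(Cpu, Cpl) = 0.7674

0.7674


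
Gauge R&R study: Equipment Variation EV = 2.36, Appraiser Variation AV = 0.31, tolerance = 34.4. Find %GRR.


GRR = sqrt(EV^2 + AV^2) = sqrt(2.36^2 + 0.31^2) = 2.3802731
%GRR = GRR / tol * 100 = 2.3802731 / 34.4 * 100
%GRR = 6.9194

6.9194


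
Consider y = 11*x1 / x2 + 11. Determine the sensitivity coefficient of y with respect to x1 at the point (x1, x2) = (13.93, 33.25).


y = 11*x1 / x2 + 11
dy/dx1 = 11/x2
Evaluate at x2 = 33.25: c1 = 11 / 33.25
c1 = 0.3308

0.3308


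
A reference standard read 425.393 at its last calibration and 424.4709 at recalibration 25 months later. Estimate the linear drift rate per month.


rate = (v2 - v1) / months
= (424.4709 - 425.393) / 25
= -0.9221 / 25
= -0.0369

-0.0369


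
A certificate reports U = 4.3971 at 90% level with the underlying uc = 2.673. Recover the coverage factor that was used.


k = U / uc
k = 4.3971 / 2.673
k = 1.645

1.645


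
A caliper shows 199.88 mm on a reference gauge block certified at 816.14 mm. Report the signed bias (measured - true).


Systematic error = measured - true
= 199.88 - 816.14
= -616.2600

-616.2600


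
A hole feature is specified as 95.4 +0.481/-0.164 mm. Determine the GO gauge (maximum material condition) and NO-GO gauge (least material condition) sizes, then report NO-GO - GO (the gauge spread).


GO = nominal - lower_tol (smallest hole = maximum material condition)
GO = 95.4 - 0.164 = 95.236
NO-GO = nominal + upper_tol (largest hole = least material condition)
NO-GO = 95.4 + 0.481 = 95.881
spread = NO-GO - GO = 95.881 - 95.236 = 0.6450

0.6450


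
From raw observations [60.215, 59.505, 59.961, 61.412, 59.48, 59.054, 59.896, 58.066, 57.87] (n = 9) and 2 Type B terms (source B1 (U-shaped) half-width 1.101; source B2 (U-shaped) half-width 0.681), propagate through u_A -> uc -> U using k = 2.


mean = (60.215 + 59.505 + 59.961 + 61.412 + 59.48 + 59.054 + 59.896 + 58.066 + 57.87) / 9 = 59.49544444
s = sqrt(sum((x - mean)^2)/(n-1)) = 1.0867794
u_A = s / sqrt(n) = 1.0867794 / sqrt(9) = 0.3622598
u_B1 = 1.101 / sqrt(2) = 0.77852457
u_B2 = 0.681 / sqrt(2) = 0.48153972
uc = sqrt(0.3622598^2 + 0.77852457^2 + 0.48153972^2) = 0.98448625
U = k * uc = 2 * 0.98448625
U = 1.9690

1.9690


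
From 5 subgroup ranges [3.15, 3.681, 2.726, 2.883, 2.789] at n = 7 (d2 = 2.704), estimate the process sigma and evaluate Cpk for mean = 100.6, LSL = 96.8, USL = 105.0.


R_bar = (3.15 + 3.681 + 2.726 + 2.883 + 2.789) / 5 = 3.0458
sigma = R_bar / d2 = 3.0458 / 2.704 = 1.1264053
Cp = (USL - LSL)/(6*sigma) = (105.0 - 96.8)/(6*1.1264053) = 1.2133
Cpu = (105.0 - 100.6)/(3*1.1264053) = 1.3021
Cpl = (100.6 - 96.8)/(3*1.1264053) = 1.1245
Cpk = min(Cpu, Cpl) = 1.1245

1.1245


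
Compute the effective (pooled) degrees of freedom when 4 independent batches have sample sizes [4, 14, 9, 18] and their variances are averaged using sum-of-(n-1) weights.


nu = sum_i (n_i - 1)
nu = ((4 - 1) + (14 - 1) + (9 - 1) + (18 - 1))
nu = 3 + 13 + 8 + 17
nu = 41

41


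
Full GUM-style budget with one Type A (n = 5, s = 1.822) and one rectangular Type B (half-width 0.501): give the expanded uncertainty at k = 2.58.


u_A = s / sqrt(n) = 1.822 / sqrt(5) = 0.81482317
u_B = half_width / sqrt(3) = 0.501 / sqrt(3) = 0.28925248
uc = sqrt(u_A^2 + u_B^2) = sqrt(0.81482317^2 + 0.28925248^2) = 0.86464085
U = k * uc = 2.58 * 0.86464085
U = 2.2308

2.2308


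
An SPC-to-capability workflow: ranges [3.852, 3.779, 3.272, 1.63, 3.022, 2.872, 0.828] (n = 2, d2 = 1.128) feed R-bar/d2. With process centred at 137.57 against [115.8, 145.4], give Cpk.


R_bar = (3.852 + 3.779 + 3.272 + 1.63 + 3.022 + 2.872 + 0.828) / 7 = 2.7507143
sigma = R_bar / d2 = 2.7507143 / 1.128 = 2.4385765
Cp = (USL - LSL)/(6*sigma) = (145.4 - 115.8)/(6*2.4385765) = 2.0230
Cpu = (145.4 - 137.57)/(3*2.4385765) = 1.0703
Cpl = (137.57 - 115.8)/(3*2.4385765) = 2.9758
Cpk = min(Cpu, Cpl) = 1.0703

1.0703


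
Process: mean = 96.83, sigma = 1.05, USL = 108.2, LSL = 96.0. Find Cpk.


Cpu = (USL - mean) / (3*sigma) = (108.2 - 96.83) / (3*1.05) = 3.6095
Cpl = (mean - LSL) / (3*sigma) = (96.83 - 96.0) / (3*1.05) = 0.2635
Cpk = min(Cpu, Cpl) = 0.2635

0.2635


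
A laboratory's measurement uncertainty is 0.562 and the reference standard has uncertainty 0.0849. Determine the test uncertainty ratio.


TUR = u_lab / u_ref
= 0.562 / 0.0849
= 6.6196

6.6196


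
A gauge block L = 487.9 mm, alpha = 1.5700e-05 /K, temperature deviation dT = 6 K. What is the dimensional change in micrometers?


dL = L * alpha * dT
= 487.9 * 1.5700e-05 * 6
= 0.0459602 mm
dL_um = 0.0459602 * 1000 = 45.9602 um

45.9602


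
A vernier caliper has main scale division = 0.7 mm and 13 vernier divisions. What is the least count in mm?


LC = MSD / n_div
= 0.7 / 13
= 0.0538

0.0538


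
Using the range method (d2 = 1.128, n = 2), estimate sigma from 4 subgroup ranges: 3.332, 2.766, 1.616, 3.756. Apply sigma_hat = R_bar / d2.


R_bar = (3.332 + 2.766 + 1.616 + 3.756) / 4
R_bar = 11.47 / 4 = 2.8675
sigma_hat = R_bar / d2 = 2.8675 / 1.128 = 2.5421

2.5421


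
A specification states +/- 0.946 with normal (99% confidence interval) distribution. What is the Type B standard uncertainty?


u_B = half_width / 2.576
u_B = 0.946 / 2.576
u_B = 0.3672

0.3672


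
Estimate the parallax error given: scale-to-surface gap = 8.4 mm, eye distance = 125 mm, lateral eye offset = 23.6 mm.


error = h * offset / d
= 8.4 * 23.6 / 125
= 1.5859

1.5859


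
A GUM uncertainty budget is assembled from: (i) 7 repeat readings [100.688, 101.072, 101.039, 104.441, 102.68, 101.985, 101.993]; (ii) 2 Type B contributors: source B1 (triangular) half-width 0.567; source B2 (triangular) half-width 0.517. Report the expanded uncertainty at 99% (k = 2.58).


mean = (100.688 + 101.072 + 101.039 + 104.441 + 102.68 + 101.985 + 101.993) / 7 = 101.9854286
s = sqrt(sum((x - mean)^2)/(n-1)) = 1.2861906
u_A = s / sqrt(n) = 1.2861906 / sqrt(7) = 0.48613435
u_B1 = 0.567 / sqrt(6) = 0.23147678
u_B2 = 0.517 / sqrt(6) = 0.21106437
uc = sqrt(0.48613435^2 + 0.23147678^2 + 0.21106437^2) = 0.57832195
U = k * uc = 2.58 * 0.57832195
U = 1.4921

1.4921


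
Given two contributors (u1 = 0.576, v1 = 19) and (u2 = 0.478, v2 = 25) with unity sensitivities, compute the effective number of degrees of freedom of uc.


uc = sqrt(u1^2 + u2^2) = sqrt(0.576^2 + 0.478^2) = 0.74850518
v_eff = uc^4 / (u1^4/v1 + u2^4/v2)
= 0.74850518^4 / (0.576^4/19 + 0.478^4/25)
= 0.31389127 / 0.0078816351
v_eff = 39.8257

39.8257


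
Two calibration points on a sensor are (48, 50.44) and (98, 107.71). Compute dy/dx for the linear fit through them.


slope = (y2 - y1) / (x2 - x1)
= (107.71 - 50.44) / (98 - 48)
= 57.2700 / 50
= 1.1454

1.1454


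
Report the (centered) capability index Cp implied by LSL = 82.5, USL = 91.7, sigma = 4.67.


Cp = (USL - LSL) / (6 * sigma)
= (91.7 - 82.5) / (6 * 4.67)
= 9.2000 / 28.0200
= 0.3283

0.3283


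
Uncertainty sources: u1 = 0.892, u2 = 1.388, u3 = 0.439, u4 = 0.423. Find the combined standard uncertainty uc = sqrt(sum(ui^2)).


uc = sqrt(0.892^2 + 1.388^2 + 0.439^2 + 0.423^2)
uc = sqrt(3.093858)
uc = 1.7589

1.7589


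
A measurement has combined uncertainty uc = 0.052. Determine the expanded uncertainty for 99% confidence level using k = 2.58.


U = k * uc
U = 2.58 * 0.052
U = 0.1342

0.1342


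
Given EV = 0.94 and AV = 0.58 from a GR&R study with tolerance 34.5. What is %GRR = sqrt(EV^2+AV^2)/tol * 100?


GRR = sqrt(EV^2 + AV^2) = sqrt(0.94^2 + 0.58^2) = 1.1045361
%GRR = GRR / tol * 100 = 1.1045361 / 34.5 * 100
%GRR = 3.2016

3.2016


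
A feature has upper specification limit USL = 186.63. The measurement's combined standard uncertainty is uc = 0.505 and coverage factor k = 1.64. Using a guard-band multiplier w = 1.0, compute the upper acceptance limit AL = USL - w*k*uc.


U = k * uc = 1.64 * 0.505 = 0.8282
guard band g = w * U = 1.0 * 0.8282 = 0.8282
AL = USL - g = 186.63 - 0.8282
AL = 185.8018

185.8018


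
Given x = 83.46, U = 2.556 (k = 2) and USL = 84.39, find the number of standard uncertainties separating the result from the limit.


u = U / k = 2.556 / 2 = 1.278
margin = |USL - x| = |84.39 - 83.46| = 0.93
z = margin / u = 0.93 / 1.278
z = 0.7277

0.7277


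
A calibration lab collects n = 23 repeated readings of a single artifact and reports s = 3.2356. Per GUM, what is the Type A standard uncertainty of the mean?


u_A = s / sqrt(n)
u_A = 3.2356 / sqrt(23)
u_A = 3.2356 / 4.7958315
u_A = 0.6747

0.6747


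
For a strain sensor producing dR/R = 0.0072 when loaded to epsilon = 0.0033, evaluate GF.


GF = (dR/R) / epsilon
= 0.0072 / 0.0033
= 2.1818

2.1818


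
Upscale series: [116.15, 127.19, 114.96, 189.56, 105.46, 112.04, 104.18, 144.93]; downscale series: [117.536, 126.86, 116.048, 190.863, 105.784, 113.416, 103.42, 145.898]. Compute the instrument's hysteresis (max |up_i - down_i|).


|116.15 - 117.536| = 1.3860
|127.19 - 126.86| = 0.3300
|114.96 - 116.048| = 1.0880
|189.56 - 190.863| = 1.3030
|105.46 - 105.784| = 0.3240
|112.04 - 113.416| = 1.3760
|104.18 - 103.42| = 0.7600
|144.93 - 145.898| = 0.9680
hysteresis = max(diffs) = 1.3860

1.3860


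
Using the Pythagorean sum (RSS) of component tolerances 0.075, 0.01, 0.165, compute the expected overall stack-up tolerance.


RSS = sqrt(0.075^2 + 0.01^2 + 0.165^2)
= sqrt(0.03295)
= 0.1815

0.1815


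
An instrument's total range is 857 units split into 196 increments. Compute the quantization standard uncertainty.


resolution = range / divisions
resolution = 857 / 196 = 4.372449
u_res = resolution / (2*sqrt(3))
u_res = 4.372449 / 3.4641016
u_res = 1.2622

1.2622


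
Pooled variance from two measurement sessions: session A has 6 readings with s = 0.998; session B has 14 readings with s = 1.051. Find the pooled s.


s_p = sqrt(((n1-1)*s1^2 + (n2-1)*s2^2) / (n1+n2-2))
numerator = (6-1)*0.998^2 + (14-1)*1.051^2 = 4.98002 + 14.359813 = 19.339833
denominator = 6 + 14 - 2 = 18
s_p^2 = 19.339833 / 18 = 1.0744352
s_p = sqrt(1.0744352) = 1.0365

1.0365


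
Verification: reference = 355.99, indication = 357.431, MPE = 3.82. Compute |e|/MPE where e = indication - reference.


e = indication - reference = 357.431 - 355.99 = 1.4410
|e| = 1.4410
ratio = |e| / MPE = 1.4410 / 3.82
ratio = 0.3772

0.3772


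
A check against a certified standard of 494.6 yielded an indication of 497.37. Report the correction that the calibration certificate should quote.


Correction = standard - reading
= 494.6 - 497.37
= -2.7700

-2.7700


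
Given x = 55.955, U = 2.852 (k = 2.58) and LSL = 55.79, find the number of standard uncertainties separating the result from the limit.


u = U / k = 2.852 / 2.58 = 1.1054264
margin = |LSL - x| = |55.79 - 55.955| = 0.165
z = margin / u = 0.165 / 1.1054264
z = 0.1493

0.1493


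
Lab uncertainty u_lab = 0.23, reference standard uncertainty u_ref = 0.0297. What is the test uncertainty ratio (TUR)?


TUR = u_lab / u_ref
= 0.23 / 0.0297
= 7.7441

7.7441


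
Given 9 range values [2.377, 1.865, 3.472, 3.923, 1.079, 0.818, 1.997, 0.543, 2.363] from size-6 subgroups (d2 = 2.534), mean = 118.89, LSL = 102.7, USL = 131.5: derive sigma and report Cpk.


R_bar = (2.377 + 1.865 + 3.472 + 3.923 + 1.079 + 0.818 + 1.997 + 0.543 + 2.363) / 9 = 2.0485556
sigma = R_bar / d2 = 2.0485556 / 2.534 = 0.80842762
Cp = (USL - LSL)/(6*sigma) = (131.5 - 102.7)/(6*0.80842762) = 5.9375
Cpu = (131.5 - 118.89)/(3*0.80842762) = 5.1994
Cpl = (118.89 - 102.7)/(3*0.80842762) = 6.6755
Cpk = min(Cpu, Cpl) = 5.1994

5.1994


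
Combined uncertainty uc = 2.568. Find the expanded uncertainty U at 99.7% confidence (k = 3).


U = k * uc
U = 3 * 2.568
U = 7.7040

7.7040


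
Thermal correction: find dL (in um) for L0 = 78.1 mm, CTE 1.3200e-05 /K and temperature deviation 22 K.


dL = L * alpha * dT
= 78.1 * 1.3200e-05 * 22
= 0.0226802 mm
dL_um = 0.0226802 * 1000 = 22.6802 um

22.6802


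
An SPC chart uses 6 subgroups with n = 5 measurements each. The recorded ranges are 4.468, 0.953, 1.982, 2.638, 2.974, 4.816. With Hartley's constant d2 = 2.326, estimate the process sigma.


R_bar = (4.468 + 0.953 + 1.982 + 2.638 + 2.974 + 4.816) / 6
R_bar = 17.831 / 6 = 2.9718333
sigma_hat = R_bar / d2 = 2.9718333 / 2.326 = 1.2777

1.2777


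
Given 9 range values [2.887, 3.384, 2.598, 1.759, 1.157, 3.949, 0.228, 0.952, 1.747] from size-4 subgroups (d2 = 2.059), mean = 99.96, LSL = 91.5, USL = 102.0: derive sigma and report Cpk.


R_bar = (2.887 + 3.384 + 2.598 + 1.759 + 1.157 + 3.949 + 0.228 + 0.952 + 1.747) / 9 = 2.0734444
sigma = R_bar / d2 = 2.0734444 / 2.059 = 1.0070153
Cp = (USL - LSL)/(6*sigma) = (102.0 - 91.5)/(6*1.0070153) = 1.7378
Cpu = (102.0 - 99.96)/(3*1.0070153) = 0.6753
Cpl = (99.96 - 91.5)/(3*1.0070153) = 2.8004
Cpk = min(Cpu, Cpl) = 0.6753

0.6753


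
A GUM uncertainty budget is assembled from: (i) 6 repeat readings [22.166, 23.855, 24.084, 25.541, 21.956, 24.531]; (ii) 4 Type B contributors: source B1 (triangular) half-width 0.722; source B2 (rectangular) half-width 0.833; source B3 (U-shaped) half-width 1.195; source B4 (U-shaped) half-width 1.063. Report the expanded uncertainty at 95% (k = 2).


mean = (22.166 + 23.855 + 24.084 + 25.541 + 21.956 + 24.531) / 6 = 23.68883333
s = sqrt(sum((x - mean)^2)/(n-1)) = 1.3889037
u_A = s / sqrt(n) = 1.3889037 / sqrt(6) = 0.56701756
u_B1 = 0.722 / sqrt(6) = 0.29475527
u_B2 = 0.833 / sqrt(3) = 0.48093277
u_B3 = 1.195 / sqrt(2) = 0.8449926
u_B4 = 1.063 / sqrt(2) = 0.75165451
uc = sqrt(0.56701756^2 + 0.29475527^2 + 0.48093277^2 + 0.8449926^2 + 0.75165451^2) = 1.3851653
U = k * uc = 2 * 1.3851653
U = 2.7703

2.7703


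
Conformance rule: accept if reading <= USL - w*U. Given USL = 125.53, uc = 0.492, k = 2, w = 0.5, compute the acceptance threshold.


U = k * uc = 2 * 0.492 = 0.984
guard band g = w * U = 0.5 * 0.984 = 0.492
AL = USL - g = 125.53 - 0.492
AL = 125.0380

125.0380


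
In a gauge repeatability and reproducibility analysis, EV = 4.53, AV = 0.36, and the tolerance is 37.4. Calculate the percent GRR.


GRR = sqrt(EV^2 + AV^2) = sqrt(4.53^2 + 0.36^2) = 4.5442821
%GRR = GRR / tol * 100 = 4.5442821 / 37.4 * 100
%GRR = 12.1505

12.1505


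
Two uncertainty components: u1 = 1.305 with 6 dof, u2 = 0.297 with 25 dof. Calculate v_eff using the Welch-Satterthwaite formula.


uc = sqrt(u1^2 + u2^2) = sqrt(1.305^2 + 0.297^2) = 1.3383699
v_eff = uc^4 / (u1^4/v1 + u2^4/v2)
= 1.3383699^4 / (1.305^4/6 + 0.297^4/25)
= 3.2085192 / 0.48369359
v_eff = 6.6334

6.6334


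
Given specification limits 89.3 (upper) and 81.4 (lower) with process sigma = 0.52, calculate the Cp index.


Cp = (USL - LSL) / (6 * sigma)
= (89.3 - 81.4) / (6 * 0.52)
= 7.9000 / 3.1200
= 2.5321

2.5321


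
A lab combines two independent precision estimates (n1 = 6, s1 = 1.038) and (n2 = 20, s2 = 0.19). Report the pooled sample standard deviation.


s_p = sqrt(((n1-1)*s1^2 + (n2-1)*s2^2) / (n1+n2-2))
numerator = (6-1)*1.038^2 + (20-1)*0.19^2 = 5.38722 + 0.6859 = 6.07312
denominator = 6 + 20 - 2 = 24
s_p^2 = 6.07312 / 24 = 0.25304667
s_p = sqrt(0.25304667) = 0.5030

0.5030


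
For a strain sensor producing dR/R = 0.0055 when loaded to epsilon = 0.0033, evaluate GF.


GF = (dR/R) / epsilon
= 0.0055 / 0.0033
= 1.6667

1.6667


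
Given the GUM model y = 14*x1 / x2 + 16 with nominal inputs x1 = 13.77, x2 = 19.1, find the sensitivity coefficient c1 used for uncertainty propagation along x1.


y = 14*x1 / x2 + 16
dy/dx1 = 14/x2
Evaluate at x2 = 19.1: c1 = 14 / 19.1
c1 = 0.7330

0.7330


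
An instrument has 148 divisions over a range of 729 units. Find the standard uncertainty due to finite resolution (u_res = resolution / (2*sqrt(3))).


resolution = range / divisions
resolution = 729 / 148 = 4.9256757
u_res = resolution / (2*sqrt(3))
u_res = 4.9256757 / 3.4641016
u_res = 1.4219

1.4219


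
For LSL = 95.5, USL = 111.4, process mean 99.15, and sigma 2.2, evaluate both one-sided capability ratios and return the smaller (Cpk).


Cpu = (USL - mean) / (3*sigma) = (111.4 - 99.15) / (3*2.2) = 1.8561
Cpl = (mean - LSL) / (3*sigma) = (99.15 - 95.5) / (3*2.2) = 0.5530
Cpk = min(Cpu, Cpl) = 0.5530

0.5530


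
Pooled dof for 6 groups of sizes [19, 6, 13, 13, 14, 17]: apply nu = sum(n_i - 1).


nu = sum_i (n_i - 1)
nu = ((19 - 1) + (6 - 1) + (13 - 1) + (13 - 1) + (14 - 1) + (17 - 1))
nu = 18 + 5 + 12 + 12 + 13 + 16
nu = 76

76


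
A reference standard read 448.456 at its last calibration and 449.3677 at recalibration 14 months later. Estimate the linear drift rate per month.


rate = (v2 - v1) / months
= (449.3677 - 448.456) / 14
= 0.9117 / 14
= 0.0651

0.0651


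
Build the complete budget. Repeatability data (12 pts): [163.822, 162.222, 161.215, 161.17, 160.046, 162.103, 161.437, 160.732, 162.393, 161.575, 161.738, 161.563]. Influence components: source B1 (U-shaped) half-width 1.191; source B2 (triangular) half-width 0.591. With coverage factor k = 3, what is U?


mean = (163.822 + 162.222 + 161.215 + 161.17 + 160.046 + 162.103 + 161.437 + 160.732 + 162.393 + 161.575 + 161.738 + 161.563) / 12 = 161.668
s = sqrt(sum((x - mean)^2)/(n-1)) = 0.93903287
u_A = s / sqrt(n) = 0.93903287 / sqrt(12) = 0.27107544
u_B1 = 1.191 / sqrt(2) = 0.84216418
u_B2 = 0.591 / sqrt(6) = 0.24127474
uc = sqrt(0.27107544^2 + 0.84216418^2 + 0.24127474^2) = 0.91702557
U = k * uc = 3 * 0.91702557
U = 2.7511

2.7511


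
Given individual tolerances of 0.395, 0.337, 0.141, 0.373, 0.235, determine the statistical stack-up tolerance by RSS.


RSS = sqrt(0.395^2 + 0.337^2 + 0.141^2 + 0.373^2 + 0.235^2)
= sqrt(0.483829)
= 0.6956

0.6956


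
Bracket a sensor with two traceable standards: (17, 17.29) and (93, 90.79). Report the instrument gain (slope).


slope = (y2 - y1) / (x2 - x1)
= (90.79 - 17.29) / (93 - 17)
= 73.5000 / 76
= 0.9671

0.9671


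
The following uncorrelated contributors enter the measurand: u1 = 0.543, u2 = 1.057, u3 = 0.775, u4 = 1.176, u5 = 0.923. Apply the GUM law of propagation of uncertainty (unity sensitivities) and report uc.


uc = sqrt(0.543^2 + 1.057^2 + 0.775^2 + 1.176^2 + 0.923^2)
uc = sqrt(4.247628)
uc = 2.0610

2.0610


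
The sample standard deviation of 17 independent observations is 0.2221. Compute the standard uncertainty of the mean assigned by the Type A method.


u_A = s / sqrt(n)
u_A = 0.2221 / sqrt(17)
u_A = 0.2221 / 4.1231056
u_A = 0.0539

0.0539


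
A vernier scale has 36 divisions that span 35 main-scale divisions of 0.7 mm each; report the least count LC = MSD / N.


LC = MSD / n_div
= 0.7 / 36
= 0.0194

0.0194


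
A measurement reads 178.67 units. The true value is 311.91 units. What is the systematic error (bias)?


Systematic error = measured - true
= 178.67 - 311.91
= -133.2400

-133.2400


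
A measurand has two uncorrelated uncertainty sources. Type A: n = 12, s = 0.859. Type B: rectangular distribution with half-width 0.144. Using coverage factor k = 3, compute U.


u_A = s / sqrt(n) = 0.859 / sqrt(12) = 0.24797194
u_B = half_width / sqrt(3) = 0.144 / sqrt(3) = 0.083138439
uc = sqrt(u_A^2 + u_B^2) = sqrt(0.24797194^2 + 0.083138439^2) = 0.26153792
U = k * uc = 3 * 0.26153792
U = 0.7846

0.7846


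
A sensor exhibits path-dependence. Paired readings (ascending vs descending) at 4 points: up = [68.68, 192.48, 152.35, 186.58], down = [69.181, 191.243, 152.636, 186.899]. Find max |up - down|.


|68.68 - 69.181| = 0.5010
|192.48 - 191.243| = 1.2370
|152.35 - 152.636| = 0.2860
|186.58 - 186.899| = 0.3190
hysteresis = max(diffs) = 1.2370

1.2370


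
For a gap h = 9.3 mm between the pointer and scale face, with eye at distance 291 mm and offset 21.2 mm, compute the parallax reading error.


error = h * offset / d
= 9.3 * 21.2 / 291
= 0.6775

0.6775


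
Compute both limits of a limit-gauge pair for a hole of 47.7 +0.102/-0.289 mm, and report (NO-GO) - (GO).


GO = nominal - lower_tol (smallest hole = maximum material condition)
GO = 47.7 - 0.289 = 47.411
NO-GO = nominal + upper_tol (largest hole = least material condition)
NO-GO = 47.7 + 0.102 = 47.802
spread = NO-GO - GO = 47.802 - 47.411 = 0.3910

0.3910


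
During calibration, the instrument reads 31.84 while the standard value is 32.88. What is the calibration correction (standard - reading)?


Correction = standard - reading
= 32.88 - 31.84
= 1.0400

1.0400


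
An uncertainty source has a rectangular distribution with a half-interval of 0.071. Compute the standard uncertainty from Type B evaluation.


u_B = half_width / sqrt(3)
u_B = 0.071 / 1.7320508
u_B = 0.0410

0.0410


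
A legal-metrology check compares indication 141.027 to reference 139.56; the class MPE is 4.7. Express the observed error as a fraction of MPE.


e = indication - reference = 141.027 - 139.56 = 1.4670
|e| = 1.4670
ratio = |e| / MPE = 1.4670 / 4.7
ratio = 0.3121

0.3121


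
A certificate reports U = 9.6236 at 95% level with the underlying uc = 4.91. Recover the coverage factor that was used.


k = U / uc
k = 9.6236 / 4.91
k = 1.96

1.96


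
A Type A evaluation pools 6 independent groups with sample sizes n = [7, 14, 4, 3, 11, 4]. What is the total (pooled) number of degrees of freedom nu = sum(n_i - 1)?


nu = sum_i (n_i - 1)
nu = ((7 - 1) + (14 - 1) + (4 - 1) + (3 - 1) + (11 - 1) + (4 - 1))
nu = 6 + 13 + 3 + 2 + 10 + 3
nu = 37

37


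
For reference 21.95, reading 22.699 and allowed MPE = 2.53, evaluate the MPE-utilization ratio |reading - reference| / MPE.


e = indication - reference = 22.699 - 21.95 = 0.7490
|e| = 0.7490
ratio = |e| / MPE = 0.7490 / 2.53
ratio = 0.2960

0.2960


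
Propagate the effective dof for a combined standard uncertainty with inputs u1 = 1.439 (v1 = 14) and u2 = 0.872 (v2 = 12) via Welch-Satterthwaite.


uc = sqrt(u1^2 + u2^2) = sqrt(1.439^2 + 0.872^2) = 1.6825888
v_eff = uc^4 / (u1^4/v1 + u2^4/v2)
= 1.6825888^4 / (1.439^4/14 + 0.872^4/12)
= 8.0151559 / 0.35445952
v_eff = 22.6123

22.6123


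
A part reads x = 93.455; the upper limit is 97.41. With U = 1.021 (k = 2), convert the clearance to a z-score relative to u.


u = U / k = 1.021 / 2 = 0.5105
margin = |USL - x| = |97.41 - 93.455| = 3.955
z = margin / u = 3.955 / 0.5105
z = 7.7473

7.7473


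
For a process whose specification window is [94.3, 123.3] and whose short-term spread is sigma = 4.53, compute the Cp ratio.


Cp = (USL - LSL) / (6 * sigma)
= (123.3 - 94.3) / (6 * 4.53)
= 29.0000 / 27.1800
= 1.0670

1.0670


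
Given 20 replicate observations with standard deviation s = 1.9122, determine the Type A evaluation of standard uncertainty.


u_A = s / sqrt(n)
u_A = 1.9122 / sqrt(20)
u_A = 1.9122 / 4.472136
u_A = 0.4276

0.4276


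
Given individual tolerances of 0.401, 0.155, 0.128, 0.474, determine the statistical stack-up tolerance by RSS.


RSS = sqrt(0.401^2 + 0.155^2 + 0.128^2 + 0.474^2)
= sqrt(0.425886)
= 0.6526

0.6526


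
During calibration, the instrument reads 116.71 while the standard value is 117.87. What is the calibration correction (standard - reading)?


Correction = standard - reading
= 117.87 - 116.71
= 1.1600

1.1600


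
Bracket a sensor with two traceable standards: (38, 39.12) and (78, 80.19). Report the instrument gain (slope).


slope = (y2 - y1) / (x2 - x1)
= (80.19 - 39.12) / (78 - 38)
= 41.0700 / 40
= 1.0268

1.0268


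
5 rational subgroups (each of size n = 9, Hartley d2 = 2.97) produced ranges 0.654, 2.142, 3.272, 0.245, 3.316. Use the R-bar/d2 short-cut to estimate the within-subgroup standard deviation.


R_bar = (0.654 + 2.142 + 3.272 + 0.245 + 3.316) / 5
R_bar = 9.629 / 5 = 1.9258
sigma_hat = R_bar / d2 = 1.9258 / 2.97 = 0.6484

0.6484


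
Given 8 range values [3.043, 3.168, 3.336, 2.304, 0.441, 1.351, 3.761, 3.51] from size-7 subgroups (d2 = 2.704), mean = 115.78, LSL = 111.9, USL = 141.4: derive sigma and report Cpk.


R_bar = (3.043 + 3.168 + 3.336 + 2.304 + 0.441 + 1.351 + 3.761 + 3.51) / 8 = 2.61425
sigma = R_bar / d2 = 2.61425 / 2.704 = 0.96680843
Cp = (USL - LSL)/(6*sigma) = (141.4 - 111.9)/(6*0.96680843) = 5.0855
Cpu = (141.4 - 115.78)/(3*0.96680843) = 8.8332
Cpl = (115.78 - 111.9)/(3*0.96680843) = 1.3377
Cpk = min(Cpu, Cpl) = 1.3377

1.3377


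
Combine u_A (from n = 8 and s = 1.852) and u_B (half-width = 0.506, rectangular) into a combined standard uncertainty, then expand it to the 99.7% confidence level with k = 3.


u_A = s / sqrt(n) = 1.852 / sqrt(8) = 0.65478088
u_B = half_width / sqrt(3) = 0.506 / sqrt(3) = 0.29213924
uc = sqrt(u_A^2 + u_B^2) = sqrt(0.65478088^2 + 0.29213924^2) = 0.71699605
U = k * uc = 3 * 0.71699605
U = 2.1510

2.1510


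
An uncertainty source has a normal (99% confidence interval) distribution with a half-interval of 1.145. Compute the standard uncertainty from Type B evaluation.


u_B = half_width / 2.576
u_B = 1.145 / 2.576
u_B = 0.4445

0.4445


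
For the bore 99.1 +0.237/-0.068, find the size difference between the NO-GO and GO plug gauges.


GO = nominal - lower_tol (smallest hole = maximum material condition)
GO = 99.1 - 0.068 = 99.032
NO-GO = nominal + upper_tol (largest hole = least material condition)
NO-GO = 99.1 + 0.237 = 99.337
spread = NO-GO - GO = 99.337 - 99.032 = 0.3050

0.3050


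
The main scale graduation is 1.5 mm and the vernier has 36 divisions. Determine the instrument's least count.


LC = MSD / n_div
= 1.5 / 36
= 0.0417

0.0417


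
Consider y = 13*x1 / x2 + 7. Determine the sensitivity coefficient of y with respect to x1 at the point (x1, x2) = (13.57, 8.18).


y = 13*x1 / x2 + 7
dy/dx1 = 13/x2
Evaluate at x2 = 8.18: c1 = 13 / 8.18
c1 = 1.5892

1.5892


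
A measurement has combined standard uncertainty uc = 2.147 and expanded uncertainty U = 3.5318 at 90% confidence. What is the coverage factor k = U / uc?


k = U / uc
k = 3.5318 / 2.147
k = 1.645

1.645


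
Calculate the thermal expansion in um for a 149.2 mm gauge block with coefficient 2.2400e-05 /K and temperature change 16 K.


dL = L * alpha * dT
= 149.2 * 2.2400e-05 * 16
= 0.0534733 mm
dL_um = 0.0534733 * 1000 = 53.4733 um

53.4733


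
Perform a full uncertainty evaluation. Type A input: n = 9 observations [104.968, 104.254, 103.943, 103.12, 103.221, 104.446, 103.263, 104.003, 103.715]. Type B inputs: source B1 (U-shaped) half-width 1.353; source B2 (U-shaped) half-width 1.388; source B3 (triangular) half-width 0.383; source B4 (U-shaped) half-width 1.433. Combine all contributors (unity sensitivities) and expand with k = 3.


mean = (104.968 + 104.254 + 103.943 + 103.12 + 103.221 + 104.446 + 103.263 + 104.003 + 103.715) / 9 = 103.8814444
s = sqrt(sum((x - mean)^2)/(n-1)) = 0.62077071
u_A = s / sqrt(n) = 0.62077071 / sqrt(9) = 0.20692357
u_B1 = 1.353 / sqrt(2) = 0.95671547
u_B2 = 1.388 / sqrt(2) = 0.98146421
u_B3 = 0.383 / sqrt(6) = 0.1563591
u_B4 = 1.433 / sqrt(2) = 1.013284
uc = sqrt(0.20692357^2 + 0.95671547^2 + 0.98146421^2 + 0.1563591^2 + 1.013284^2) = 1.724119
U = k * uc = 3 * 1.724119
U = 5.1724

5.1724


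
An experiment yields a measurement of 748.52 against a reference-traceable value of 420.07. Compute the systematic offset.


Systematic error = measured - true
= 748.52 - 420.07
= 328.4500

328.4500


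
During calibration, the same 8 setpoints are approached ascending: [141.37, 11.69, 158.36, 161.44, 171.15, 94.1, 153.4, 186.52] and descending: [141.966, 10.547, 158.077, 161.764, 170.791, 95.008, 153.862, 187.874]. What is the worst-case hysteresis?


|141.37 - 141.966| = 0.5960
|11.69 - 10.547| = 1.1430
|158.36 - 158.077| = 0.2830
|161.44 - 161.764| = 0.3240
|171.15 - 170.791| = 0.3590
|94.1 - 95.008| = 0.9080
|153.4 - 153.862| = 0.4620
|186.52 - 187.874| = 1.3540
hysteresis = max(diffs) = 1.3540

1.3540


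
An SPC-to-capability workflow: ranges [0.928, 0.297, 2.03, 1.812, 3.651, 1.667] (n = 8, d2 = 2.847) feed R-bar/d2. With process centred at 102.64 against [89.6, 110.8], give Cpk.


R_bar = (0.928 + 0.297 + 2.03 + 1.812 + 3.651 + 1.667) / 6 = 1.7308333
sigma = R_bar / d2 = 1.7308333 / 2.847 = 0.60794988
Cp = (USL - LSL)/(6*sigma) = (110.8 - 89.6)/(6*0.60794988) = 5.8119
Cpu = (110.8 - 102.64)/(3*0.60794988) = 4.4741
Cpl = (102.64 - 89.6)/(3*0.60794988) = 7.1497
Cpk = min(Cpu, Cpl) = 4.4741

4.4741


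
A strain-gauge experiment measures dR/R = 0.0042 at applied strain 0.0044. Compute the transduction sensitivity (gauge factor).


GF = (dR/R) / epsilon
= 0.0042 / 0.0044
= 0.9545

0.9545


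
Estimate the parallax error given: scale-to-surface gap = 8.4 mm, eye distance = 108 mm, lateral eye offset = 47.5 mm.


error = h * offset / d
= 8.4 * 47.5 / 108
= 3.6944

3.6944


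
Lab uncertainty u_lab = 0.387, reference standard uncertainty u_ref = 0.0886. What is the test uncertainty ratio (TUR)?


TUR = u_lab / u_ref
= 0.387 / 0.0886
= 4.3679

4.3679


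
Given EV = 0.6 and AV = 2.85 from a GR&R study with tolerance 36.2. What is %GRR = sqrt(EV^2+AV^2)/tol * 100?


GRR = sqrt(EV^2 + AV^2) = sqrt(0.6^2 + 2.85^2) = 2.9124732
%GRR = GRR / tol * 100 = 2.9124732 / 36.2 * 100
%GRR = 8.0455

8.0455


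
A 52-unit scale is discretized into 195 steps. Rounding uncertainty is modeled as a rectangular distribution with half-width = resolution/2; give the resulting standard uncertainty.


resolution = range / divisions
resolution = 52 / 195 = 0.26666667
u_res = resolution / (2*sqrt(3))
u_res = 0.26666667 / 3.4641016
u_res = 0.0770

0.0770


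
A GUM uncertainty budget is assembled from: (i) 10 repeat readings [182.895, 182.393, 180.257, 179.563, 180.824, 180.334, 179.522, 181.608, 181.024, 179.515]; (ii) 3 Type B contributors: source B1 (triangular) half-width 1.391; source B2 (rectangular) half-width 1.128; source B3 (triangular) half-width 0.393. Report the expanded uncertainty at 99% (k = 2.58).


mean = (182.895 + 182.393 + 180.257 + 179.563 + 180.824 + 180.334 + 179.522 + 181.608 + 181.024 + 179.515) / 10 = 180.7935
s = sqrt(sum((x - mean)^2)/(n-1)) = 1.1998403
u_A = s / sqrt(n) = 1.1998403 / sqrt(10) = 0.37942282
u_B1 = 1.391 / sqrt(6) = 0.56787337
u_B2 = 1.128 / sqrt(3) = 0.6512511
u_B3 = 0.393 / sqrt(6) = 0.16044158
uc = sqrt(0.37942282^2 + 0.56787337^2 + 0.6512511^2 + 0.16044158^2) = 0.95724152
U = k * uc = 2.58 * 0.95724152
U = 2.4697

2.4697


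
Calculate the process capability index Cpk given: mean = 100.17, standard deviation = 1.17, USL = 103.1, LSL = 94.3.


Cpu = (USL - mean) / (3*sigma) = (103.1 - 100.17) / (3*1.17) = 0.8348
Cpl = (mean - LSL) / (3*sigma) = (100.17 - 94.3) / (3*1.17) = 1.6724
Cpk = min(Cpu, Cpl) = 0.8348

0.8348


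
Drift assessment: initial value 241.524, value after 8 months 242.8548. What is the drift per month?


rate = (v2 - v1) / months
= (242.8548 - 241.524) / 8
= 1.3308 / 8
= 0.1664

0.1664


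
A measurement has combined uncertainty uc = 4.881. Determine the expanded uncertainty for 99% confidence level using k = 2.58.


U = k * uc
U = 2.58 * 4.881
U = 12.5930

12.5930


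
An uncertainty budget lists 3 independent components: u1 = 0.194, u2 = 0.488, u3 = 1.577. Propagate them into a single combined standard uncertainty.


uc = sqrt(0.194^2 + 0.488^2 + 1.577^2)
uc = sqrt(2.762709)
uc = 1.6621

1.6621


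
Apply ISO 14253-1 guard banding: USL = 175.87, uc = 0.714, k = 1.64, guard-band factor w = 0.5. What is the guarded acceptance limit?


U = k * uc = 1.64 * 0.714 = 1.17096
guard band g = w * U = 0.5 * 1.17096 = 0.58548
AL = USL - g = 175.87 - 0.58548
AL = 175.2845

175.2845


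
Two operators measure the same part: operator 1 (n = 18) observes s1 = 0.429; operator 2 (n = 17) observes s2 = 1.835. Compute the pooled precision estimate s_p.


s_p = sqrt(((n1-1)*s1^2 + (n2-1)*s2^2) / (n1+n2-2))
numerator = (18-1)*0.429^2 + (17-1)*1.835^2 = 3.128697 + 53.8756 = 57.004297
denominator = 18 + 17 - 2 = 33
s_p^2 = 57.004297 / 33 = 1.7274029
s_p = sqrt(1.7274029) = 1.3143

1.3143


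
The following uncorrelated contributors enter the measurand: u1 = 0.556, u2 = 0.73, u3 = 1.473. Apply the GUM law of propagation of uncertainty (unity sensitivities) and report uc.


uc = sqrt(0.556^2 + 0.73^2 + 1.473^2)
uc = sqrt(3.011765)
uc = 1.7354

1.7354


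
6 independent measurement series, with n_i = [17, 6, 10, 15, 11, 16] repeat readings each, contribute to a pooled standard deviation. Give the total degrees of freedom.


nu = sum_i (n_i - 1)
nu = ((17 - 1) + (6 - 1) + (10 - 1) + (15 - 1) + (11 - 1) + (16 - 1))
nu = 16 + 5 + 9 + 14 + 10 + 15
nu = 69

69


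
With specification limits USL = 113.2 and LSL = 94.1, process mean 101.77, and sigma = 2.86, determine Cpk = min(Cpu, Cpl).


Cpu = (USL - mean) / (3*sigma) = (113.2 - 101.77) / (3*2.86) = 1.3322
Cpl = (mean - LSL) / (3*sigma) = (101.77 - 94.1) / (3*2.86) = 0.8939
Cpk = min(Cpu, Cpl) = 0.8939

0.8939


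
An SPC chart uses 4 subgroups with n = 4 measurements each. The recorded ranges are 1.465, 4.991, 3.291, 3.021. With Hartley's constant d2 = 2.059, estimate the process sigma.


R_bar = (1.465 + 4.991 + 3.291 + 3.021) / 4
R_bar = 12.768 / 4 = 3.192
sigma_hat = R_bar / d2 = 3.192 / 2.059 = 1.5503

1.5503
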